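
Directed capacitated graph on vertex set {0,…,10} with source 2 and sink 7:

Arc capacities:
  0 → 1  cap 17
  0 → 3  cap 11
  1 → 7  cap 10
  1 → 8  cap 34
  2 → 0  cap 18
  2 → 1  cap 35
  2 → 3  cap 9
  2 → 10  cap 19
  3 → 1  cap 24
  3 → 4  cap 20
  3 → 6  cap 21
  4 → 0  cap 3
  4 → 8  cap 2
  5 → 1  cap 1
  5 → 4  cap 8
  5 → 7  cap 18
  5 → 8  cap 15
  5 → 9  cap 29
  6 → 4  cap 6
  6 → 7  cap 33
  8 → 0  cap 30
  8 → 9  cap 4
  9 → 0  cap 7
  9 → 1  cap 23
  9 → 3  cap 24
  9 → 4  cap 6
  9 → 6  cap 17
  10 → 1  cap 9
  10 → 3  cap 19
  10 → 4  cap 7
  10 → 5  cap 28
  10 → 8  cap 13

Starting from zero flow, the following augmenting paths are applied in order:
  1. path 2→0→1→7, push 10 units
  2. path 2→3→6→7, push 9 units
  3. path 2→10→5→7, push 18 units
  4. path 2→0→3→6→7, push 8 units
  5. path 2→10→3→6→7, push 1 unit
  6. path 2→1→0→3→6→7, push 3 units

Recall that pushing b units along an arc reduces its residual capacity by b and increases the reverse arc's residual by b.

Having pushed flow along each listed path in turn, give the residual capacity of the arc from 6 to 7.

Residual capacity of (6,7): 12

after path 1 (2→0→1→7, push 10): res(6,7)=33
after path 2 (2→3→6→7, push 9): res(6,7)=24
after path 3 (2→10→5→7, push 18): res(6,7)=24
after path 4 (2→0→3→6→7, push 8): res(6,7)=16
after path 5 (2→10→3→6→7, push 1): res(6,7)=15
after path 6 (2→1→0→3→6→7, push 3): res(6,7)=12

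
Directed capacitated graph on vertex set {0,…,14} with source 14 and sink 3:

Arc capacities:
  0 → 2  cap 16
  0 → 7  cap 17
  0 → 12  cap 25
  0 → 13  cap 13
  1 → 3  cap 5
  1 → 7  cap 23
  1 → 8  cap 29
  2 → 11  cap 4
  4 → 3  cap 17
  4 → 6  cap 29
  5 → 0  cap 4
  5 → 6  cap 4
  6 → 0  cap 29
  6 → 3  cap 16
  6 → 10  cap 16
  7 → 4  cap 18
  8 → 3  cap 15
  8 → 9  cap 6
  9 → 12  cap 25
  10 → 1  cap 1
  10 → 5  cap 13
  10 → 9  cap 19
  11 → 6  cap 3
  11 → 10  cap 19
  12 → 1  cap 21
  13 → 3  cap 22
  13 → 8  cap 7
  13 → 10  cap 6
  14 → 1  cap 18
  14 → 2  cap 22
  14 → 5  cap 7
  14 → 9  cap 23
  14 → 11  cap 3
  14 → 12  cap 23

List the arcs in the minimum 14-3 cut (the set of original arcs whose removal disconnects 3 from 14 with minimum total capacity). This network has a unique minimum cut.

augment #1: 14→1→3 push 5
augment #2: 14→1→8→3 push 13
augment #3: 14→5→6→3 push 4
augment #4: 14→11→6→3 push 3
augment #5: 14→5→0→13→3 push 3
augment #6: 14→12→1→8→3 push 2
augment #7: 14→12→1→7→4→3 push 17
augment #8: 14→12→1→7→4→6→3 push 1
augment #9: 14→2→11→10→5→0→13→3 push 1
max flow = 49; residual-reachable set from 14 gives S-side
cut edges (S→T): {(1,3), (5,0), (5,6), (7,4), (8,3), (11,6)} total cap 49

Min-cut arcs: {(1,3), (5,0), (5,6), (7,4), (8,3), (11,6)} (total capacity 49)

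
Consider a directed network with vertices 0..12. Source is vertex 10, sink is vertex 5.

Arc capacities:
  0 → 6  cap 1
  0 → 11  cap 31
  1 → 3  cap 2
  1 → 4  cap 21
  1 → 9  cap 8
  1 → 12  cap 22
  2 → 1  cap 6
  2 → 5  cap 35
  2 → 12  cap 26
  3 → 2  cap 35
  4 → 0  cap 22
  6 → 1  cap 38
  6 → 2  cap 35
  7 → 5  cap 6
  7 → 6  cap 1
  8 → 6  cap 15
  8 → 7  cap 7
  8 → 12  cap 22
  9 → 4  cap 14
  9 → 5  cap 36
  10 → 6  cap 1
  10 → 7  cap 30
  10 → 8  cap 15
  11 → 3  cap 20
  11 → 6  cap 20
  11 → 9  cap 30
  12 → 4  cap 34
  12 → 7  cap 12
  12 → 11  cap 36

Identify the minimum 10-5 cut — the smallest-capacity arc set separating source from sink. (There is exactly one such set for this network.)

augment #1: 10→7→5 push 6
augment #2: 10→6→2→5 push 1
augment #3: 10→7→6→2→5 push 1
augment #4: 10→8→6→2→5 push 15
max flow = 23; residual-reachable set from 10 gives S-side
cut edges (S→T): {(7,5), (7,6), (10,6), (10,8)} total cap 23

Min-cut arcs: {(7,5), (7,6), (10,6), (10,8)} (total capacity 23)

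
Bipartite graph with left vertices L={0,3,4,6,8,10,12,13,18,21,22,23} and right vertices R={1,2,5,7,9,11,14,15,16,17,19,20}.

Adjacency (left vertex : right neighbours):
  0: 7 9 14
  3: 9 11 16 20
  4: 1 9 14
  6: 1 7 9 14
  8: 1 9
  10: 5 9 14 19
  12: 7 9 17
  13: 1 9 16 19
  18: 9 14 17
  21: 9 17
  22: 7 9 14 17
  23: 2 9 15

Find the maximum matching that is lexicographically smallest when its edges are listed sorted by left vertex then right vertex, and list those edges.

Lex-smallest maximum matching: {(0,7), (3,11), (4,1), (6,9), (10,5), (12,17), (13,16), (18,14), (23,2)}

|M| = 9 (so the lex-smallest maximum matching has 9 edges)
process left vertices in ascending order; for each, take the smallest-labelled available neighbour that still permits 9 edges overall, or leave it unmatched if none does
lex-smallest matching: {0-7, 3-11, 4-1, 6-9, 10-5, 12-17, 13-16, 18-14, 23-2}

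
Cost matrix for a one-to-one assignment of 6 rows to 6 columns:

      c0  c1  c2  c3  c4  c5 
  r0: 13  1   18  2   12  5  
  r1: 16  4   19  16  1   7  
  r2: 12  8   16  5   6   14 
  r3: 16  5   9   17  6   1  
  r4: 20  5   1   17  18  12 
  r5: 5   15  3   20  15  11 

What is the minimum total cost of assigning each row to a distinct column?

optimal assignment: row0→col1 (cost 1), row1→col4 (cost 1), row2→col3 (cost 5), row3→col5 (cost 1), row4→col2 (cost 1), row5→col0 (cost 5)
total = 1 + 1 + 5 + 1 + 1 + 5 = 14

Minimum assignment cost: 14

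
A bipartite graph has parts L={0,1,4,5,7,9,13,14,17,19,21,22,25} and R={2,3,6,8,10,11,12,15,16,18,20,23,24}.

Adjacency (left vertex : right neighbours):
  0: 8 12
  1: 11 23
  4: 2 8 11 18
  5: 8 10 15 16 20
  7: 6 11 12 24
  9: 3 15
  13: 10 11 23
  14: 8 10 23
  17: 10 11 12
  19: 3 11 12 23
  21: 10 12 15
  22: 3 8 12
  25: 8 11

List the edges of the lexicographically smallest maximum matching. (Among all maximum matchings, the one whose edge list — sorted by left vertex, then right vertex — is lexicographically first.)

|M| = 10 (so the lex-smallest maximum matching has 10 edges)
process left vertices in ascending order; for each, take the smallest-labelled available neighbour that still permits 10 edges overall, or leave it unmatched if none does
lex-smallest matching: {0-8, 1-11, 4-2, 5-16, 7-6, 9-3, 13-10, 14-23, 17-12, 21-15}

Lex-smallest maximum matching: {(0,8), (1,11), (4,2), (5,16), (7,6), (9,3), (13,10), (14,23), (17,12), (21,15)}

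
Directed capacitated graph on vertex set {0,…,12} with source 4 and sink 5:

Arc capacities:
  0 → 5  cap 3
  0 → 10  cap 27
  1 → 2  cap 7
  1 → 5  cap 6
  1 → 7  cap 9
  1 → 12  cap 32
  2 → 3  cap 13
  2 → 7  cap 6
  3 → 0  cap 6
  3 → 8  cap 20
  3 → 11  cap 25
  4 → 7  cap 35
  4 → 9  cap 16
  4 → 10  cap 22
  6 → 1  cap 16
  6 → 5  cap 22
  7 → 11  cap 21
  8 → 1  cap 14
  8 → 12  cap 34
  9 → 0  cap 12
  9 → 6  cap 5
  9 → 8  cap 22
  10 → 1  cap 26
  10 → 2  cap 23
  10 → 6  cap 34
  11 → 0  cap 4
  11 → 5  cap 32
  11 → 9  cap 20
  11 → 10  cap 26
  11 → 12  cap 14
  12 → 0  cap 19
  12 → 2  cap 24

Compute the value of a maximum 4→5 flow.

Maximum flow value: 59

augment #1: 4→7→11→5 bottleneck 21, total now 21
augment #2: 4→9→0→5 bottleneck 3, total now 24
augment #3: 4→9→6→5 bottleneck 5, total now 29
augment #4: 4→10→1→5 bottleneck 6, total now 35
augment #5: 4→10→6→5 bottleneck 16, total now 51
augment #6: 4→9→0→10→6→5 bottleneck 1, total now 52
augment #7: 4→9→0→10→2→3→11→5 bottleneck 7, total now 59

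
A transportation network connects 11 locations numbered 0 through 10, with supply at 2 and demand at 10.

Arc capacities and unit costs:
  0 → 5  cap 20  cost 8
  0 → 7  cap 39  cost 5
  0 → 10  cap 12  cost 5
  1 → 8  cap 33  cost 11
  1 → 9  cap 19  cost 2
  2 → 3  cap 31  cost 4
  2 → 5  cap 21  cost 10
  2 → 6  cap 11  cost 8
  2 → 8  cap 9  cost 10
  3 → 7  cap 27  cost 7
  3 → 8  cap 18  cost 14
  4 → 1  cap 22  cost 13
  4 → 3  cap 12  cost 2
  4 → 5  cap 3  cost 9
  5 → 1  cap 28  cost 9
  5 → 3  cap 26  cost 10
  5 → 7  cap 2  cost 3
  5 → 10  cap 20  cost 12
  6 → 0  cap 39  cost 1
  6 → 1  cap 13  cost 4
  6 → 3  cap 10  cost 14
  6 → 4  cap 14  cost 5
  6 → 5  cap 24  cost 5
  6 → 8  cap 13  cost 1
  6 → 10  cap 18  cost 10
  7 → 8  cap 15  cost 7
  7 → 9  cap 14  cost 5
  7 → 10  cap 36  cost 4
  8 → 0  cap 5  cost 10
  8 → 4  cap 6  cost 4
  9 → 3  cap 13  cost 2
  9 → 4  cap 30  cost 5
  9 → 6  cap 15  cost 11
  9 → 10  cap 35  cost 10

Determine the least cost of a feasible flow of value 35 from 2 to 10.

shortest-cost path #1: 2→6→0→10 push 11 @ unit cost 14 (adds 154)
shortest-cost path #2: 2→3→7→10 push 24 @ unit cost 15 (adds 360)
total cost = 514

Minimum cost for 35 units: 514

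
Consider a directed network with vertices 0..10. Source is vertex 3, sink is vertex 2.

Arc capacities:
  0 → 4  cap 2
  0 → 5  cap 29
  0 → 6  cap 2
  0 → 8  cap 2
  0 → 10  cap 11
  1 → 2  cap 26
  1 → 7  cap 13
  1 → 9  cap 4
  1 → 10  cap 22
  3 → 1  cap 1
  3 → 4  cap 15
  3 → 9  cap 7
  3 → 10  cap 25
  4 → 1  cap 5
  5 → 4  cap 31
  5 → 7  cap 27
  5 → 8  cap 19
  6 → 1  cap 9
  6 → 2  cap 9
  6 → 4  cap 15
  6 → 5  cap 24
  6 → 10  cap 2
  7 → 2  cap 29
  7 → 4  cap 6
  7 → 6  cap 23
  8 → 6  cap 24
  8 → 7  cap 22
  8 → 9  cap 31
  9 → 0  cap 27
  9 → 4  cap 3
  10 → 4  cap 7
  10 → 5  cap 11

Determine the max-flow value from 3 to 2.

Maximum flow value: 24

augment #1: 3→1→2 bottleneck 1, total now 1
augment #2: 3→4→1→2 bottleneck 5, total now 6
augment #3: 3→9→0→6→2 bottleneck 2, total now 8
augment #4: 3→10→5→7→2 bottleneck 11, total now 19
augment #5: 3→9→0→5→7→2 bottleneck 5, total now 24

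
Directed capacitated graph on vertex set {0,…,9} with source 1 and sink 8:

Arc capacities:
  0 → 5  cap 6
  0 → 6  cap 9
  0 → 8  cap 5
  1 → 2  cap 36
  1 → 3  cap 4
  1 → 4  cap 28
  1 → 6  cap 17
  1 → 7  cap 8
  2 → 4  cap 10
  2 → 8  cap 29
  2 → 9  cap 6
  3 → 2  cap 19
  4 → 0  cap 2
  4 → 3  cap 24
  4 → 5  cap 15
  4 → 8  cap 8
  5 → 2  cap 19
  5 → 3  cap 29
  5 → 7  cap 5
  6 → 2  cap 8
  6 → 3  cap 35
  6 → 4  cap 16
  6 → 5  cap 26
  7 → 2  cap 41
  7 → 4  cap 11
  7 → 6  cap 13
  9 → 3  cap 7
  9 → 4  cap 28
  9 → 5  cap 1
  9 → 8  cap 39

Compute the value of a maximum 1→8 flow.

Maximum flow value: 45

augment #1: 1→2→8 bottleneck 29, total now 29
augment #2: 1→4→8 bottleneck 8, total now 37
augment #3: 1→2→9→8 bottleneck 6, total now 43
augment #4: 1→4→0→8 bottleneck 2, total now 45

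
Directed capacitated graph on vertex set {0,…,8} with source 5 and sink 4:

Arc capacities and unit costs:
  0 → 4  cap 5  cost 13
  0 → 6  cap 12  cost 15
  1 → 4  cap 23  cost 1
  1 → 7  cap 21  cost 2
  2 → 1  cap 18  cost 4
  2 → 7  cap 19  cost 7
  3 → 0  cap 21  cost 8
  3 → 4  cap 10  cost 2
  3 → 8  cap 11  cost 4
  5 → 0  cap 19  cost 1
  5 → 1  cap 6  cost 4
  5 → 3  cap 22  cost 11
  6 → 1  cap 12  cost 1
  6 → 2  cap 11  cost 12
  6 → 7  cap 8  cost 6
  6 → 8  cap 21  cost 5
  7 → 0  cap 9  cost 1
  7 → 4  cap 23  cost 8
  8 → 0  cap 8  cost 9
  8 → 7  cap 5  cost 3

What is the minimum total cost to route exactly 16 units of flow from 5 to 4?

Minimum cost for 16 units: 160

shortest-cost path #1: 5→1→4 push 6 @ unit cost 5 (adds 30)
shortest-cost path #2: 5→3→4 push 10 @ unit cost 13 (adds 130)
total cost = 160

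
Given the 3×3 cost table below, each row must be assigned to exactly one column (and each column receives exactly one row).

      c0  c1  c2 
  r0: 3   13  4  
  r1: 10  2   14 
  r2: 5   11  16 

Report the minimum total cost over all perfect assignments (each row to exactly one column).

Minimum assignment cost: 11

optimal assignment: row0→col2 (cost 4), row1→col1 (cost 2), row2→col0 (cost 5)
total = 4 + 2 + 5 = 11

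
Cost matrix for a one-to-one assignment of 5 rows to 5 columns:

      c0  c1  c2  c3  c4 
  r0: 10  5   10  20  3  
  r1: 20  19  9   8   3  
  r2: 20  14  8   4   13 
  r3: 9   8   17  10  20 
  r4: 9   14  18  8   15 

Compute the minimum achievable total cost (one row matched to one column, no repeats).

one of 2 optimal assignments: row0→col1 (cost 5), row1→col4 (cost 3), row2→col2 (cost 8), row3→col0 (cost 9), row4→col3 (cost 8)
total = 5 + 3 + 8 + 9 + 8 = 33

Minimum assignment cost: 33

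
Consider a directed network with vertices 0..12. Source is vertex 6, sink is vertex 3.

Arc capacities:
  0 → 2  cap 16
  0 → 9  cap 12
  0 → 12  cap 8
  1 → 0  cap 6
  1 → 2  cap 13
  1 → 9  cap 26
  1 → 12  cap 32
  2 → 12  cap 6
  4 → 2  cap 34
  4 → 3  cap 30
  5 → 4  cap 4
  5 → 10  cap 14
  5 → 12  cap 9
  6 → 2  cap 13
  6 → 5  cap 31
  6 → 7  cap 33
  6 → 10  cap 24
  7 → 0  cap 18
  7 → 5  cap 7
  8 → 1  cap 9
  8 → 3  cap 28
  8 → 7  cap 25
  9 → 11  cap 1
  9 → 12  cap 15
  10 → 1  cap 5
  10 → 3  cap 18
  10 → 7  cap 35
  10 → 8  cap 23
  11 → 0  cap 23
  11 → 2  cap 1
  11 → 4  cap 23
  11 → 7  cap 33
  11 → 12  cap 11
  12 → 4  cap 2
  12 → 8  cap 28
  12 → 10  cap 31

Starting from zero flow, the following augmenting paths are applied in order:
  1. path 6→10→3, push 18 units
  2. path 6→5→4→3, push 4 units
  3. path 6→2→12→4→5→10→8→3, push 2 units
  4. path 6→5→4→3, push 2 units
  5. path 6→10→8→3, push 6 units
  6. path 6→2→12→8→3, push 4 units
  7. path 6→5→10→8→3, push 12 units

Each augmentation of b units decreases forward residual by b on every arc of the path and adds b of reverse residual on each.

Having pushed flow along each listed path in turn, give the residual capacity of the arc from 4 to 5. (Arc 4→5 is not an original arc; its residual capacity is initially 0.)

after path 1 (6→10→3, push 18): res(4,5)=0
after path 2 (6→5→4→3, push 4): res(4,5)=4
after path 3 (6→2→12→4→5→10→8→3, push 2): res(4,5)=2
after path 4 (6→5→4→3, push 2): res(4,5)=4
after path 5 (6→10→8→3, push 6): res(4,5)=4
after path 6 (6→2→12→8→3, push 4): res(4,5)=4
after path 7 (6→5→10→8→3, push 12): res(4,5)=4

Residual capacity of (4,5): 4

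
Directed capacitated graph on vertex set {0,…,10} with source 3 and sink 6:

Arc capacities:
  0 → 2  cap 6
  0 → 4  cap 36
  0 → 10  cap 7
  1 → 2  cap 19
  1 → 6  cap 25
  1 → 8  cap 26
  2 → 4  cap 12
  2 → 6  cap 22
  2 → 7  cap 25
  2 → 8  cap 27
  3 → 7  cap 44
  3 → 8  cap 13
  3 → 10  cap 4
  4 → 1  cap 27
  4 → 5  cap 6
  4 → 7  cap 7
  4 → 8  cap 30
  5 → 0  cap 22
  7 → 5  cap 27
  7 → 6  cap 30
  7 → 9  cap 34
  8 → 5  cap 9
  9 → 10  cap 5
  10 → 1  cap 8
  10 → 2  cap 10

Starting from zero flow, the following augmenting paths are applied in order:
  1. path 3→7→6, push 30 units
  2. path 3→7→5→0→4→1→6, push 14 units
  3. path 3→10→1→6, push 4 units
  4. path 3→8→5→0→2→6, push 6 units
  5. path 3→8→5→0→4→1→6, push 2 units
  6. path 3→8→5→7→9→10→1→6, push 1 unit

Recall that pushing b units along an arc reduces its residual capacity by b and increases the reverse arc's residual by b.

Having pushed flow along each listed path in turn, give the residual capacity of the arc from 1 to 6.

Residual capacity of (1,6): 4

after path 1 (3→7→6, push 30): res(1,6)=25
after path 2 (3→7→5→0→4→1→6, push 14): res(1,6)=11
after path 3 (3→10→1→6, push 4): res(1,6)=7
after path 4 (3→8→5→0→2→6, push 6): res(1,6)=7
after path 5 (3→8→5→0→4→1→6, push 2): res(1,6)=5
after path 6 (3→8→5→7→9→10→1→6, push 1): res(1,6)=4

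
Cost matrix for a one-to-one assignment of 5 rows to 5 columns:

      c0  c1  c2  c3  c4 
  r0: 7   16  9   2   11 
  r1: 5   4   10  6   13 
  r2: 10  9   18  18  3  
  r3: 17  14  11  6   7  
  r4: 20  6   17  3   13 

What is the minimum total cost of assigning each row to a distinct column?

Minimum assignment cost: 27

optimal assignment: row0→col3 (cost 2), row1→col0 (cost 5), row2→col4 (cost 3), row3→col2 (cost 11), row4→col1 (cost 6)
total = 2 + 5 + 3 + 11 + 6 = 27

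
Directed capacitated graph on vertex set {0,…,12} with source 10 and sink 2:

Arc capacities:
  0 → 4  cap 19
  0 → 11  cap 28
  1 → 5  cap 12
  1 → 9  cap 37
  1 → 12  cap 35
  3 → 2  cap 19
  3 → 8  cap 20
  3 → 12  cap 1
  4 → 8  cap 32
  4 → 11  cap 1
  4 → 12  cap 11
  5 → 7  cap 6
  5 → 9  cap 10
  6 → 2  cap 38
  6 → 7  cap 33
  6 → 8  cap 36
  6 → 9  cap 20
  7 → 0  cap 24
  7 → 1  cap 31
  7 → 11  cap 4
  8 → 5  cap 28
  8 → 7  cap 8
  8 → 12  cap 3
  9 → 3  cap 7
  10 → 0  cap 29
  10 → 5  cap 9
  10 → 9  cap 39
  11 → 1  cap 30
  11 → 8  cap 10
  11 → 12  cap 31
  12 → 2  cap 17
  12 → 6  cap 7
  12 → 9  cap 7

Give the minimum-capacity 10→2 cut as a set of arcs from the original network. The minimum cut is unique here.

Min-cut arcs: {(9,3), (12,2), (12,6)} (total capacity 31)

augment #1: 10→9→3→2 push 7
augment #2: 10→0→4→12→2 push 11
augment #3: 10→0→11→12→2 push 6
augment #4: 10→0→11→12→6→2 push 7
max flow = 31; residual-reachable set from 10 gives S-side
cut edges (S→T): {(9,3), (12,2), (12,6)} total cap 31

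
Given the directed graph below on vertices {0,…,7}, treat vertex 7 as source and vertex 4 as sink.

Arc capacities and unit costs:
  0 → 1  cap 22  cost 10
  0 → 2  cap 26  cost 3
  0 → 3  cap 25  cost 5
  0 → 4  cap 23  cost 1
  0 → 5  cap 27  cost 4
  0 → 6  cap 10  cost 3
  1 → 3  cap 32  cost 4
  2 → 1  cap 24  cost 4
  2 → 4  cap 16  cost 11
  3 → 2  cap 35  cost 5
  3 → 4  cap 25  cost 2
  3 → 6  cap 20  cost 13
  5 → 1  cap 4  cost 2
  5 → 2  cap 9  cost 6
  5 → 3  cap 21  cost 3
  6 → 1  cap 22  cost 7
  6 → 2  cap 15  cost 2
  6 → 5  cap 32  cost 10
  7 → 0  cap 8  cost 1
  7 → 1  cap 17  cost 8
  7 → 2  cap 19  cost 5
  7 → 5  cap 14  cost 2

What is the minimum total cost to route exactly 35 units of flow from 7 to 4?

Minimum cost for 35 units: 300

shortest-cost path #1: 7→0→4 push 8 @ unit cost 2 (adds 16)
shortest-cost path #2: 7→5→3→4 push 14 @ unit cost 7 (adds 98)
shortest-cost path #3: 7→1→3→4 push 11 @ unit cost 14 (adds 154)
shortest-cost path #4: 7→2→4 push 2 @ unit cost 16 (adds 32)
total cost = 300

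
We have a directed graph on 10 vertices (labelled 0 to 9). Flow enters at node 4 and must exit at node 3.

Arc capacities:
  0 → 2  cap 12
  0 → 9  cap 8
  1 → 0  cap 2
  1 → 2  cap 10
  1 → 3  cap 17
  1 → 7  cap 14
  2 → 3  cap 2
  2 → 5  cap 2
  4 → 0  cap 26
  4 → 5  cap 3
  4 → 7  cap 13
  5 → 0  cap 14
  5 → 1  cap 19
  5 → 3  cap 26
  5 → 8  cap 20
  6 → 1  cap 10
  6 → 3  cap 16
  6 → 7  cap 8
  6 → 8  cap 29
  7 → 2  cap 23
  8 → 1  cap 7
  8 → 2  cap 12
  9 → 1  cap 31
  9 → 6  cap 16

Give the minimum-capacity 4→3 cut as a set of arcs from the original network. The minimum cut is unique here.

Min-cut arcs: {(0,9), (2,3), (2,5), (4,5)} (total capacity 15)

augment #1: 4→5→3 push 3
augment #2: 4→0→2→3 push 2
augment #3: 4→0→2→5→3 push 2
augment #4: 4→0→9→1→3 push 8
max flow = 15; residual-reachable set from 4 gives S-side
cut edges (S→T): {(0,9), (2,3), (2,5), (4,5)} total cap 15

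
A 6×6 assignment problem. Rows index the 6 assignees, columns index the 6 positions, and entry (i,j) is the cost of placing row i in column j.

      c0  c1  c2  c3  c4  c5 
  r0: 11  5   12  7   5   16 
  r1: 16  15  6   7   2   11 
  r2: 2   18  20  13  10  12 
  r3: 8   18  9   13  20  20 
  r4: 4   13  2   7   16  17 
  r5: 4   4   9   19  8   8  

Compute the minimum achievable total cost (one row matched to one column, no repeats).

optimal assignment: row0→col1 (cost 5), row1→col4 (cost 2), row2→col0 (cost 2), row3→col3 (cost 13), row4→col2 (cost 2), row5→col5 (cost 8)
total = 5 + 2 + 2 + 13 + 2 + 8 = 32

Minimum assignment cost: 32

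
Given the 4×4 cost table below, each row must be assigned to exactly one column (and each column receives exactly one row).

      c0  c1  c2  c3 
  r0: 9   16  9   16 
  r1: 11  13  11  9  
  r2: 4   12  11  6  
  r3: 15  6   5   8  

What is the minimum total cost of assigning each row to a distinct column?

Minimum assignment cost: 28

optimal assignment: row0→col2 (cost 9), row1→col3 (cost 9), row2→col0 (cost 4), row3→col1 (cost 6)
total = 9 + 9 + 4 + 6 = 28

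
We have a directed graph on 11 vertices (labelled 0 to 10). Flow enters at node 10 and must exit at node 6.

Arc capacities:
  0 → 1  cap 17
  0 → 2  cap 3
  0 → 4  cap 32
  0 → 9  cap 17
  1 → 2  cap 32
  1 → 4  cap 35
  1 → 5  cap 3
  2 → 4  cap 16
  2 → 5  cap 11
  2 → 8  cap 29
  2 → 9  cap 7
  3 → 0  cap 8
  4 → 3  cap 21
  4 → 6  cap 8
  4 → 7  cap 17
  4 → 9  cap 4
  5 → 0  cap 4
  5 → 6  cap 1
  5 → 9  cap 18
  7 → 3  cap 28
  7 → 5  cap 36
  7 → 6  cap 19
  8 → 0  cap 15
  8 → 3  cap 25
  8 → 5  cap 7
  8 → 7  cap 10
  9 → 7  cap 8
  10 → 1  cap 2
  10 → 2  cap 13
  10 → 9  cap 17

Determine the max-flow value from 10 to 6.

augment #1: 10→1→4→6 bottleneck 2, total now 2
augment #2: 10→2→4→6 bottleneck 6, total now 8
augment #3: 10→2→5→6 bottleneck 1, total now 9
augment #4: 10→9→7→6 bottleneck 8, total now 17
augment #5: 10→2→4→7→6 bottleneck 6, total now 23

Maximum flow value: 23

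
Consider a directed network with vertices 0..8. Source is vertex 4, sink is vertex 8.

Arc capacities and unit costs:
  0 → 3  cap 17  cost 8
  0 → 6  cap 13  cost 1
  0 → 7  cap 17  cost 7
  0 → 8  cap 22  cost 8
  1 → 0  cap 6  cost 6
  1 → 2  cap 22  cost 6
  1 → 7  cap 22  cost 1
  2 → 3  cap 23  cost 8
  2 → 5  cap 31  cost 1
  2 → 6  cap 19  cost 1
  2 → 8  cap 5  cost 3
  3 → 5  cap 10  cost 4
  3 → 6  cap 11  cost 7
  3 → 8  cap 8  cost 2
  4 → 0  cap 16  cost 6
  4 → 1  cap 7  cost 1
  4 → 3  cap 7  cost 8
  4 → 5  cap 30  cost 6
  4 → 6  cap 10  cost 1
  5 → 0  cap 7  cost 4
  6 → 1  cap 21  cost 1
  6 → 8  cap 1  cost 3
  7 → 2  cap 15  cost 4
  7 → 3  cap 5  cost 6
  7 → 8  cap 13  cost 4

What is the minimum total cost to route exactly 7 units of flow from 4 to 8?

shortest-cost path #1: 4→6→8 push 1 @ unit cost 4 (adds 4)
shortest-cost path #2: 4→1→7→8 push 6 @ unit cost 6 (adds 36)
total cost = 40

Minimum cost for 7 units: 40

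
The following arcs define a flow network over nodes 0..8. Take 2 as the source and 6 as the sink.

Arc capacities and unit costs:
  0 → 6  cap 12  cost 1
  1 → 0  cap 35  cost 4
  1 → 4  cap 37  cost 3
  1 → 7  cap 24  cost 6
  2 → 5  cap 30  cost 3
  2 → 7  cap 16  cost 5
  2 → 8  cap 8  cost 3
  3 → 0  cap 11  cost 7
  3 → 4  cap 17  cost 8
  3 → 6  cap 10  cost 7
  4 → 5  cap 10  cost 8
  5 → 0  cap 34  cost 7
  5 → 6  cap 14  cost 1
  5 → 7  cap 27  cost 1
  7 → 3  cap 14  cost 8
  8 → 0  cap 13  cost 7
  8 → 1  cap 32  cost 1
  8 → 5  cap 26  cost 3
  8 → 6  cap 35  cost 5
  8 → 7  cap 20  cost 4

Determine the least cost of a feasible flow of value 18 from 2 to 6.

shortest-cost path #1: 2→5→6 push 14 @ unit cost 4 (adds 56)
shortest-cost path #2: 2→8→6 push 4 @ unit cost 8 (adds 32)
total cost = 88

Minimum cost for 18 units: 88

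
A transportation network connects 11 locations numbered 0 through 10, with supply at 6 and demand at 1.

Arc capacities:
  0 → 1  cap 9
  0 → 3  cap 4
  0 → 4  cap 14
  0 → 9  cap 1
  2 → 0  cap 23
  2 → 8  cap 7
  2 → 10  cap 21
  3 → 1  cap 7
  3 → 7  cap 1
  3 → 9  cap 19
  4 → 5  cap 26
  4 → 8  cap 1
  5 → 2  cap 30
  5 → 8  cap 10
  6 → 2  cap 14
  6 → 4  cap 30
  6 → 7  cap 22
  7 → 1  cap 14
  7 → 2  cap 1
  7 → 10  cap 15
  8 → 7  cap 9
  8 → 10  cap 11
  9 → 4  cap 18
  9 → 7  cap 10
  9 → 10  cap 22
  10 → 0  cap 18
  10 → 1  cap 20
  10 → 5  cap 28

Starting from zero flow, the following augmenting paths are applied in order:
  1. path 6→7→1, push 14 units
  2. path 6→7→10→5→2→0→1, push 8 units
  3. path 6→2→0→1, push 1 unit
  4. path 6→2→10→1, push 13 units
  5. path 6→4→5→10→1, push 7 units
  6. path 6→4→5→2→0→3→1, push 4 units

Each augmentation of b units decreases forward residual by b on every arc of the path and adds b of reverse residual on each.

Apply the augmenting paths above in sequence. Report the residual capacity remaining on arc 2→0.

Residual capacity of (2,0): 10

after path 1 (6→7→1, push 14): res(2,0)=23
after path 2 (6→7→10→5→2→0→1, push 8): res(2,0)=15
after path 3 (6→2→0→1, push 1): res(2,0)=14
after path 4 (6→2→10→1, push 13): res(2,0)=14
after path 5 (6→4→5→10→1, push 7): res(2,0)=14
after path 6 (6→4→5→2→0→3→1, push 4): res(2,0)=10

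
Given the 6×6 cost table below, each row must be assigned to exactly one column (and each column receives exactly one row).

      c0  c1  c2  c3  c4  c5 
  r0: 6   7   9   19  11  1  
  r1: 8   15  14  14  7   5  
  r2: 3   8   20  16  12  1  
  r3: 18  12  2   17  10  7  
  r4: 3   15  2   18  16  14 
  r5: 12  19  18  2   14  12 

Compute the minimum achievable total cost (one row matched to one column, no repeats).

optimal assignment: row0→col1 (cost 7), row1→col4 (cost 7), row2→col5 (cost 1), row3→col2 (cost 2), row4→col0 (cost 3), row5→col3 (cost 2)
total = 7 + 7 + 1 + 2 + 3 + 2 = 22

Minimum assignment cost: 22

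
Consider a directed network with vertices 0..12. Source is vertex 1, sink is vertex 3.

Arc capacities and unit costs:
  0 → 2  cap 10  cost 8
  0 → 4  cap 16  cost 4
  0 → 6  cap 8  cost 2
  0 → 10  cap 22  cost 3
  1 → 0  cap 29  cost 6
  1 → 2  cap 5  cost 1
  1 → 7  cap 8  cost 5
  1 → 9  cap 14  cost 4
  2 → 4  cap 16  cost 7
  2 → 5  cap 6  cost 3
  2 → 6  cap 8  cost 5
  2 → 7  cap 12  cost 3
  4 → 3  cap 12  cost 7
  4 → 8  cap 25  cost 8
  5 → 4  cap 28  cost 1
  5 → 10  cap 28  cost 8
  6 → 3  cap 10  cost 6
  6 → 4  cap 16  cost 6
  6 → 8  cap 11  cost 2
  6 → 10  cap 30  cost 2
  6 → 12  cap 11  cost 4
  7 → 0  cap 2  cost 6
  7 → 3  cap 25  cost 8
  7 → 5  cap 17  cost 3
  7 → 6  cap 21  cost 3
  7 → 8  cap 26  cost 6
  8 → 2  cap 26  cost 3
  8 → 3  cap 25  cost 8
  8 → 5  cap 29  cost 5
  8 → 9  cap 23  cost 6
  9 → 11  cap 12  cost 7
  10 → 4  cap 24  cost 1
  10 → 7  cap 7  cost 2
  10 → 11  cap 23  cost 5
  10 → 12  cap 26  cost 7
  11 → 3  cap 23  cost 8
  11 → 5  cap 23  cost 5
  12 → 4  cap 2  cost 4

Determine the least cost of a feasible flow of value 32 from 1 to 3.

shortest-cost path #1: 1→2→6→3 push 5 @ unit cost 12 (adds 60)
shortest-cost path #2: 1→7→3 push 8 @ unit cost 13 (adds 104)
shortest-cost path #3: 1→0→6→3 push 5 @ unit cost 14 (adds 70)
shortest-cost path #4: 1→0→6→2→7→3 push 3 @ unit cost 14 (adds 42)
shortest-cost path #5: 1→0→4→3 push 11 @ unit cost 17 (adds 187)
total cost = 463

Minimum cost for 32 units: 463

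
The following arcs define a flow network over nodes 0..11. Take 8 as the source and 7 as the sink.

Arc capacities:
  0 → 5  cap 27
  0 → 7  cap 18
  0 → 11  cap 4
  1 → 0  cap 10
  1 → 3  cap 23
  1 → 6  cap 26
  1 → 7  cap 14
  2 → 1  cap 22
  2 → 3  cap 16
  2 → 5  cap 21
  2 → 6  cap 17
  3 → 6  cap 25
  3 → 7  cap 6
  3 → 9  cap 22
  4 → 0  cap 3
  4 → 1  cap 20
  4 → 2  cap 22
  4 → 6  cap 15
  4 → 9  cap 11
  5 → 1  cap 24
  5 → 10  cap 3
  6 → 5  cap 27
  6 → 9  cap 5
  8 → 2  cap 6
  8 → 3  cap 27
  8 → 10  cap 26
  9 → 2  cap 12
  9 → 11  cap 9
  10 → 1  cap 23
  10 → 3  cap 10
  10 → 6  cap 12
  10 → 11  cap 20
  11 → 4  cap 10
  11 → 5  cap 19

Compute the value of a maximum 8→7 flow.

Maximum flow value: 33

augment #1: 8→3→7 bottleneck 6, total now 6
augment #2: 8→2→1→7 bottleneck 6, total now 12
augment #3: 8→10→1→7 bottleneck 8, total now 20
augment #4: 8→10→1→0→7 bottleneck 10, total now 30
augment #5: 8→10→11→4→0→7 bottleneck 3, total now 33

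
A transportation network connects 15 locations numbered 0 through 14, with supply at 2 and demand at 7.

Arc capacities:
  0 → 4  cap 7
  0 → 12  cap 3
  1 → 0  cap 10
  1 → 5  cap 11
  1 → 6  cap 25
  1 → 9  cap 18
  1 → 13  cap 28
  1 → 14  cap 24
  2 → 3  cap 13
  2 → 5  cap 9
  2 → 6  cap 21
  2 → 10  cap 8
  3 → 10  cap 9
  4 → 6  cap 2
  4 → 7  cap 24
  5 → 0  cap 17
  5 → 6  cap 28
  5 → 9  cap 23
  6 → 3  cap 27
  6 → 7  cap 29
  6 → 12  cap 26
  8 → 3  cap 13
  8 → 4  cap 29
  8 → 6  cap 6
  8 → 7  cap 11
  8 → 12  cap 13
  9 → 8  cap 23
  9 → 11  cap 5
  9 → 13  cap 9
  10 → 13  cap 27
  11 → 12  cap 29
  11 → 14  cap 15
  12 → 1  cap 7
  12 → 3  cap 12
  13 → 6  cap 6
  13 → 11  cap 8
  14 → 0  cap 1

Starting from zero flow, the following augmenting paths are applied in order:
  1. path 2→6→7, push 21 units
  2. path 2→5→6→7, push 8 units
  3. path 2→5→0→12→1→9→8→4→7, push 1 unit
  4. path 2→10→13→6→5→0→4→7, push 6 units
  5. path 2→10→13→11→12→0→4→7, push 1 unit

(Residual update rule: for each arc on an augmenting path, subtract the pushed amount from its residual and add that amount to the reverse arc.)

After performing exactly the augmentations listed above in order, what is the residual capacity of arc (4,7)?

Residual capacity of (4,7): 16

after path 1 (2→6→7, push 21): res(4,7)=24
after path 2 (2→5→6→7, push 8): res(4,7)=24
after path 3 (2→5→0→12→1→9→8→4→7, push 1): res(4,7)=23
after path 4 (2→10→13→6→5→0→4→7, push 6): res(4,7)=17
after path 5 (2→10→13→11→12→0→4→7, push 1): res(4,7)=16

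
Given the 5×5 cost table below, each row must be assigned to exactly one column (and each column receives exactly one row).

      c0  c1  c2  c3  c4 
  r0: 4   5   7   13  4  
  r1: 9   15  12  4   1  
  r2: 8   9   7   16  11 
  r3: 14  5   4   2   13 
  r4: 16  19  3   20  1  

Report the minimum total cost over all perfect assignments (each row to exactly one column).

Minimum assignment cost: 19

one of 2 optimal assignments: row0→col0 (cost 4), row1→col4 (cost 1), row2→col1 (cost 9), row3→col3 (cost 2), row4→col2 (cost 3)
total = 4 + 1 + 9 + 2 + 3 = 19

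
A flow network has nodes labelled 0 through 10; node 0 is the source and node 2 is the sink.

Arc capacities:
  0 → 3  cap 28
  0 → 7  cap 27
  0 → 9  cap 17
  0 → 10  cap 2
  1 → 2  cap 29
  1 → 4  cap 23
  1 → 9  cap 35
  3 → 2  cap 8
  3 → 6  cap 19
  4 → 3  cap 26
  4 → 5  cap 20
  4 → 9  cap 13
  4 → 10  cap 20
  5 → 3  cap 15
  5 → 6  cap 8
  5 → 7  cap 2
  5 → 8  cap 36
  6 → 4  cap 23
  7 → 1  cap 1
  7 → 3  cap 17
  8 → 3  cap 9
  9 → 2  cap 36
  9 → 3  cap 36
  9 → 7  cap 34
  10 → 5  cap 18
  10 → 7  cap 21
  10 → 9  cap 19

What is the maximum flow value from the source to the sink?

Maximum flow value: 45

augment #1: 0→3→2 bottleneck 8, total now 8
augment #2: 0→9→2 bottleneck 17, total now 25
augment #3: 0→7→1→2 bottleneck 1, total now 26
augment #4: 0→10→9→2 bottleneck 2, total now 28
augment #5: 0→3→6→4→9→2 bottleneck 13, total now 41
augment #6: 0→3→6→4→10→9→2 bottleneck 4, total now 45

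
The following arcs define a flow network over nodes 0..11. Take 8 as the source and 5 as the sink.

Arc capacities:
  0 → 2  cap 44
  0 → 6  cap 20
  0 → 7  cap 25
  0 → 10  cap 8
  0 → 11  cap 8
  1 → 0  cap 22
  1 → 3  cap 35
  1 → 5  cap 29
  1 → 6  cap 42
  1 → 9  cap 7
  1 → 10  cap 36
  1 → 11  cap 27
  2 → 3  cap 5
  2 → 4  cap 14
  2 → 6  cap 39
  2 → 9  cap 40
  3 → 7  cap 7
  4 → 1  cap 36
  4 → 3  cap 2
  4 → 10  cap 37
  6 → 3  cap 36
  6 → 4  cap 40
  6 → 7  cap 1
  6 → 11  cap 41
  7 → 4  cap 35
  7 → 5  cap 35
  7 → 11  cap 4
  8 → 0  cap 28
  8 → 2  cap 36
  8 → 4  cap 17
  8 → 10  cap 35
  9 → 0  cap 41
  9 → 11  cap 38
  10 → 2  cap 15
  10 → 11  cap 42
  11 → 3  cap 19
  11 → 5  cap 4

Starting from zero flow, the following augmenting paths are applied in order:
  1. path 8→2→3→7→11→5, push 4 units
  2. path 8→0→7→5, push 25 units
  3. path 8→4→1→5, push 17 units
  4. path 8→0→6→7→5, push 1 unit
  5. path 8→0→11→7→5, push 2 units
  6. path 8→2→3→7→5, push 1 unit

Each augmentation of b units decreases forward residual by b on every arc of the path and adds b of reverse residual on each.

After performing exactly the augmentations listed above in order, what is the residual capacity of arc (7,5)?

Residual capacity of (7,5): 6

after path 1 (8→2→3→7→11→5, push 4): res(7,5)=35
after path 2 (8→0→7→5, push 25): res(7,5)=10
after path 3 (8→4→1→5, push 17): res(7,5)=10
after path 4 (8→0→6→7→5, push 1): res(7,5)=9
after path 5 (8→0→11→7→5, push 2): res(7,5)=7
after path 6 (8→2→3→7→5, push 1): res(7,5)=6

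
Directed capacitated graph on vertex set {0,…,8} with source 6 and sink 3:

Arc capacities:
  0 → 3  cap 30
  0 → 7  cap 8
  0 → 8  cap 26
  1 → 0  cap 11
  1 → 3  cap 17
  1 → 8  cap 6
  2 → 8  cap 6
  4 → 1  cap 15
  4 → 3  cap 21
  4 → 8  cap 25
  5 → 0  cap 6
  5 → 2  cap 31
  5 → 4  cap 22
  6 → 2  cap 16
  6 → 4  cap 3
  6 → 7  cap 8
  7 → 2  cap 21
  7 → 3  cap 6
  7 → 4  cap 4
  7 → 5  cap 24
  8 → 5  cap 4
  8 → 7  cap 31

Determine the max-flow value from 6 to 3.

augment #1: 6→4→3 bottleneck 3, total now 3
augment #2: 6→7→3 bottleneck 6, total now 9
augment #3: 6→7→4→3 bottleneck 2, total now 11
augment #4: 6→2→8→5→0→3 bottleneck 4, total now 15
augment #5: 6→2→8→7→4→3 bottleneck 2, total now 17

Maximum flow value: 17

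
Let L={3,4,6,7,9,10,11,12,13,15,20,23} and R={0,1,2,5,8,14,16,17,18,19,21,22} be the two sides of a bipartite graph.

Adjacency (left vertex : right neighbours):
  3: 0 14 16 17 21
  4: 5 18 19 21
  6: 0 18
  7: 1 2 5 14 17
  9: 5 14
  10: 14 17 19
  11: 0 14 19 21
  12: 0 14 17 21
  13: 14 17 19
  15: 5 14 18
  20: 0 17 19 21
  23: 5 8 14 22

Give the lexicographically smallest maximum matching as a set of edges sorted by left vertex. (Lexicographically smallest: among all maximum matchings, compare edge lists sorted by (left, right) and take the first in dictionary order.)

Lex-smallest maximum matching: {(3,16), (4,5), (6,0), (7,1), (9,14), (10,17), (11,19), (12,21), (15,18), (23,8)}

|M| = 10 (so the lex-smallest maximum matching has 10 edges)
process left vertices in ascending order; for each, take the smallest-labelled available neighbour that still permits 10 edges overall, or leave it unmatched if none does
lex-smallest matching: {3-16, 4-5, 6-0, 7-1, 9-14, 10-17, 11-19, 12-21, 15-18, 23-8}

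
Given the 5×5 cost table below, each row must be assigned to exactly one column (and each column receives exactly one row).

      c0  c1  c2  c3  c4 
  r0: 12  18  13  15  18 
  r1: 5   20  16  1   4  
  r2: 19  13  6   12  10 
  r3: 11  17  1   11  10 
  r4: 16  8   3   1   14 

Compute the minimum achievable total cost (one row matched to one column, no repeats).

optimal assignment: row0→col0 (cost 12), row1→col4 (cost 4), row2→col1 (cost 13), row3→col2 (cost 1), row4→col3 (cost 1)
total = 12 + 4 + 13 + 1 + 1 = 31

Minimum assignment cost: 31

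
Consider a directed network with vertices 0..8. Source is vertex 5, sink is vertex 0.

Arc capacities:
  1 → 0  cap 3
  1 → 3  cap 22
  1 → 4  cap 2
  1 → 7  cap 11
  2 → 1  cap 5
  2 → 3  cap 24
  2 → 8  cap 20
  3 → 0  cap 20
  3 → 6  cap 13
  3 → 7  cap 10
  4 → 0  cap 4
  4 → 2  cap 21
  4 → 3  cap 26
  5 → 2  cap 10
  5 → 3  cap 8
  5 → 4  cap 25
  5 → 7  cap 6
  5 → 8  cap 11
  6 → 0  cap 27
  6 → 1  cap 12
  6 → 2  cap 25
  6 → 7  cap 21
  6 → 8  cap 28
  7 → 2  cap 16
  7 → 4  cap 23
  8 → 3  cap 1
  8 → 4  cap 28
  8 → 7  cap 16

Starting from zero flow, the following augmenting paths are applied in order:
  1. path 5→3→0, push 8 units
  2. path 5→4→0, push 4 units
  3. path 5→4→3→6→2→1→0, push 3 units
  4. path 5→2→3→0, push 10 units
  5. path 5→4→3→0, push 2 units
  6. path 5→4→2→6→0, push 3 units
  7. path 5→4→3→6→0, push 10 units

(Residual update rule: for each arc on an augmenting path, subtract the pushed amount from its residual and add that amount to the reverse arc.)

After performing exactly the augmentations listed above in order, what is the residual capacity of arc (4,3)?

after path 1 (5→3→0, push 8): res(4,3)=26
after path 2 (5→4→0, push 4): res(4,3)=26
after path 3 (5→4→3→6→2→1→0, push 3): res(4,3)=23
after path 4 (5→2→3→0, push 10): res(4,3)=23
after path 5 (5→4→3→0, push 2): res(4,3)=21
after path 6 (5→4→2→6→0, push 3): res(4,3)=21
after path 7 (5→4→3→6→0, push 10): res(4,3)=11

Residual capacity of (4,3): 11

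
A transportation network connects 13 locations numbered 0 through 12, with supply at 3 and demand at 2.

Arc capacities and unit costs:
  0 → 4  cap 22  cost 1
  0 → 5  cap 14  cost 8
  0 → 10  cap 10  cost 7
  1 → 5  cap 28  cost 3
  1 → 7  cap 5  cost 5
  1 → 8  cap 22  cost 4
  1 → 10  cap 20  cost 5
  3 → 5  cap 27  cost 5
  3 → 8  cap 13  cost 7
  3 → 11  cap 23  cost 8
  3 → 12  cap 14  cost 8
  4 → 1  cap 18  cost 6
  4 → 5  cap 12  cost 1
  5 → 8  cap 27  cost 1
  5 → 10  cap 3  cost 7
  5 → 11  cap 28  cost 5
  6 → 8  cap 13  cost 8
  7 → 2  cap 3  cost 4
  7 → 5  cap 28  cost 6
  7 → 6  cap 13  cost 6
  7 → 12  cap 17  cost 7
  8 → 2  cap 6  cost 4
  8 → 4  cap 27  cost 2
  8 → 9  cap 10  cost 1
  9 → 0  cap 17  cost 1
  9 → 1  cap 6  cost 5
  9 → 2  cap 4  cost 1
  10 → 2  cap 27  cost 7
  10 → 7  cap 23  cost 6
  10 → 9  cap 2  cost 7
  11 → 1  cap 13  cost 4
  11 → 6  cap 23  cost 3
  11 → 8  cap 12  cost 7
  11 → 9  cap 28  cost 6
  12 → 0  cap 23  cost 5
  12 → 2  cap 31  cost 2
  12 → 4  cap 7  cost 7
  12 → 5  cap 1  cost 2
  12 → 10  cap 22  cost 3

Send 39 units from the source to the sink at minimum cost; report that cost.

Minimum cost for 39 units: 556

shortest-cost path #1: 3→5→8→9→2 push 4 @ unit cost 8 (adds 32)
shortest-cost path #2: 3→5→8→2 push 6 @ unit cost 10 (adds 60)
shortest-cost path #3: 3→12→2 push 14 @ unit cost 10 (adds 140)
shortest-cost path #4: 3→5→10→2 push 3 @ unit cost 19 (adds 57)
shortest-cost path #5: 3→5→8→9→1→7→2 push 3 @ unit cost 21 (adds 63)
shortest-cost path #6: 3→5→8→9→0→10→2 push 3 @ unit cost 22 (adds 66)
shortest-cost path #7: 3→11→1→9→0→10→2 push 3 @ unit cost 22 (adds 66)
shortest-cost path #8: 3→11→1→10→2 push 3 @ unit cost 24 (adds 72)
total cost = 556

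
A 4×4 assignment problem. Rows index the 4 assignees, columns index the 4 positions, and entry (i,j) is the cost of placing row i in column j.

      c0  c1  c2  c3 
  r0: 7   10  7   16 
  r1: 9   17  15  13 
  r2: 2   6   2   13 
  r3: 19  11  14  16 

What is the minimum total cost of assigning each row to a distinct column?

Minimum assignment cost: 33

one of 2 optimal assignments: row0→col0 (cost 7), row1→col3 (cost 13), row2→col2 (cost 2), row3→col1 (cost 11)
total = 7 + 13 + 2 + 11 = 33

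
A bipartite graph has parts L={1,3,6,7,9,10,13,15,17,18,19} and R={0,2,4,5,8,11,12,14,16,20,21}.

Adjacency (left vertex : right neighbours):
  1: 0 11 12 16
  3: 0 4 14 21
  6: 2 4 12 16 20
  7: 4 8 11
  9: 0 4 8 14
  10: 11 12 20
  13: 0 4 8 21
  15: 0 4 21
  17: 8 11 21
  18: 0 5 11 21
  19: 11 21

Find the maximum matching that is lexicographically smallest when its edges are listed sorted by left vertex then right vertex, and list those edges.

|M| = 10 (so the lex-smallest maximum matching has 10 edges)
process left vertices in ascending order; for each, take the smallest-labelled available neighbour that still permits 10 edges overall, or leave it unmatched if none does
lex-smallest matching: {1-12, 3-0, 6-2, 7-4, 9-14, 10-20, 13-8, 15-21, 17-11, 18-5}

Lex-smallest maximum matching: {(1,12), (3,0), (6,2), (7,4), (9,14), (10,20), (13,8), (15,21), (17,11), (18,5)}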